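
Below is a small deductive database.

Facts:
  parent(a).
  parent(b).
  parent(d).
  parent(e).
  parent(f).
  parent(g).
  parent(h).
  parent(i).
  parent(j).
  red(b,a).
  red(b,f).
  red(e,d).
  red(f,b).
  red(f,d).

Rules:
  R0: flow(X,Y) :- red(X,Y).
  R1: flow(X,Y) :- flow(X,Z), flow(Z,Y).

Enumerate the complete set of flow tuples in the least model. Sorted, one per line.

flow(b,a)
flow(b,b)
flow(b,d)
flow(b,f)
flow(e,d)
flow(f,a)
flow(f,b)
flow(f,d)
flow(f,f)

round 1: derive flow(b,a) via R0 from red(b,a)
round 1: derive flow(b,f) via R0 from red(b,f)
round 1: derive flow(e,d) via R0 from red(e,d)
round 1: derive flow(f,b) via R0 from red(f,b)
round 1: derive flow(f,d) via R0 from red(f,d)
round 2: derive flow(b,b) via R1 from flow(b,f), flow(f,b)
round 2: derive flow(b,d) via R1 from flow(b,f), flow(f,d)
round 2: derive flow(f,a) via R1 from flow(f,b), flow(b,a)
round 2: derive flow(f,f) via R1 from flow(f,b), flow(b,f)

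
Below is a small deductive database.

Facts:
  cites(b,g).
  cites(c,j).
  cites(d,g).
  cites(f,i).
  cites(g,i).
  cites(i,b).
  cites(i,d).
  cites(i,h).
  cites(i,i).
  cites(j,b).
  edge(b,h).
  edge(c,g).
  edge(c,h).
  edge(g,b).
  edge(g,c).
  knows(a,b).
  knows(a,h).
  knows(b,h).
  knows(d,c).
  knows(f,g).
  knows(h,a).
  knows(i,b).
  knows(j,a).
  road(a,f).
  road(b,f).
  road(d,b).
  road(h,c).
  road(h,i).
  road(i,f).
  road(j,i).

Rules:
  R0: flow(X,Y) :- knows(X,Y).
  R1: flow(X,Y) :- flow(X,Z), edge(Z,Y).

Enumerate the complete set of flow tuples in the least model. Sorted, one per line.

flow(a,b)
flow(a,h)
flow(b,h)
flow(d,b)
flow(d,c)
flow(d,g)
flow(d,h)
flow(f,b)
flow(f,c)
flow(f,g)
flow(f,h)
flow(h,a)
flow(i,b)
flow(i,h)
flow(j,a)

round 1: derive flow(a,b) via R0 from knows(a,b)
round 1: derive flow(a,h) via R0 from knows(a,h)
round 1: derive flow(b,h) via R0 from knows(b,h)
round 1: derive flow(d,c) via R0 from knows(d,c)
round 1: derive flow(f,g) via R0 from knows(f,g)
round 1: derive flow(h,a) via R0 from knows(h,a)
round 1: derive flow(i,b) via R0 from knows(i,b)
round 1: derive flow(j,a) via R0 from knows(j,a)
round 2: derive flow(d,g) via R1 from flow(d,c), edge(c,g)
round 2: derive flow(d,h) via R1 from flow(d,c), edge(c,h)
round 2: derive flow(f,b) via R1 from flow(f,g), edge(g,b)
round 2: derive flow(f,c) via R1 from flow(f,g), edge(g,c)
round 2: derive flow(i,h) via R1 from flow(i,b), edge(b,h)
round 3: derive flow(d,b) via R1 from flow(d,g), edge(g,b)
round 3: derive flow(f,h) via R1 from flow(f,b), edge(b,h)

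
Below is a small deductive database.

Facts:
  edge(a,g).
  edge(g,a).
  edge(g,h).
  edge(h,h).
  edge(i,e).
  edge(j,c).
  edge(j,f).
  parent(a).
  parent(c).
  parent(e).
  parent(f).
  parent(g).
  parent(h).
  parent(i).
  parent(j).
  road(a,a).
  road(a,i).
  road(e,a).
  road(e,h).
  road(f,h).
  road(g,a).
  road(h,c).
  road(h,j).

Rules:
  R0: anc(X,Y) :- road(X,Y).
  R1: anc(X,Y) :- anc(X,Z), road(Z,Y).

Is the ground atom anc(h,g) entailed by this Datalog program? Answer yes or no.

no

round 1: derive anc(a,a) via R0 from road(a,a)
round 1: derive anc(a,i) via R0 from road(a,i)
round 1: derive anc(e,a) via R0 from road(e,a)
round 1: derive anc(e,h) via R0 from road(e,h)
round 1: derive anc(f,h) via R0 from road(f,h)
round 1: derive anc(g,a) via R0 from road(g,a)
round 1: derive anc(h,c) via R0 from road(h,c)
round 1: derive anc(h,j) via R0 from road(h,j)
round 2: derive anc(e,c) via R1 from anc(e,h), road(h,c)
round 2: derive anc(e,i) via R1 from anc(e,a), road(a,i)
round 2: derive anc(e,j) via R1 from anc(e,h), road(h,j)
round 2: derive anc(f,c) via R1 from anc(f,h), road(h,c)
round 2: derive anc(f,j) via R1 from anc(f,h), road(h,j)
round 2: derive anc(g,i) via R1 from anc(g,a), road(a,i)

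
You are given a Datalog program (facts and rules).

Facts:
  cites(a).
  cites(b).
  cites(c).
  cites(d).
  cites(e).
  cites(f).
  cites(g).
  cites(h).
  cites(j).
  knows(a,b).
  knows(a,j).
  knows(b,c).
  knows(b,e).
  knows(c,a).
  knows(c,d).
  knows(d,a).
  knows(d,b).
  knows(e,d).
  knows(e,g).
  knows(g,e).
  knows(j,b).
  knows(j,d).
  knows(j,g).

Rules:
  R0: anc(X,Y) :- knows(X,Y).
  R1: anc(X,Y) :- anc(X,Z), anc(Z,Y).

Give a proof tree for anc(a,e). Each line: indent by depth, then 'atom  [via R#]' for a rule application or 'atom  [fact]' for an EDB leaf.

round 1: derive anc(a,b) via R0 from knows(a,b)
round 1: derive anc(a,j) via R0 from knows(a,j)
round 1: derive anc(b,c) via R0 from knows(b,c)
round 1: derive anc(b,e) via R0 from knows(b,e)
round 1: derive anc(c,a) via R0 from knows(c,a)
round 1: derive anc(c,d) via R0 from knows(c,d)
round 1: derive anc(d,a) via R0 from knows(d,a)
round 1: derive anc(d,b) via R0 from knows(d,b)
round 1: derive anc(e,d) via R0 from knows(e,d)
round 1: derive anc(e,g) via R0 from knows(e,g)
round 1: derive anc(g,e) via R0 from knows(g,e)
round 1: derive anc(j,b) via R0 from knows(j,b)
round 1: derive anc(j,d) via R0 from knows(j,d)
round 1: derive anc(j,g) via R0 from knows(j,g)
round 2: derive anc(a,c) via R1 from anc(a,b), anc(b,c)
round 2: derive anc(a,d) via R1 from anc(a,j), anc(j,d)
round 2: derive anc(a,e) via R1 from anc(a,b), anc(b,e)
round 2: derive anc(a,g) via R1 from anc(a,j), anc(j,g)
round 2: derive anc(b,a) via R1 from anc(b,c), anc(c,a)
round 2: derive anc(b,d) via R1 from anc(b,c), anc(c,d)
round 2: derive anc(b,g) via R1 from anc(b,e), anc(e,g)
round 2: derive anc(c,b) via R1 from anc(c,a), anc(a,b)
round 2: derive anc(c,j) via R1 from anc(c,a), anc(a,j)
round 2: derive anc(d,c) via R1 from anc(d,b), anc(b,c)
round 2: derive anc(d,e) via R1 from anc(d,b), anc(b,e)
round 2: derive anc(d,j) via R1 from anc(d,a), anc(a,j)
round 2: derive anc(e,a) via R1 from anc(e,d), anc(d,a)
round 2: derive anc(e,b) via R1 from anc(e,d), anc(d,b)
round 2: derive anc(e,e) via R1 from anc(e,g), anc(g,e)
round 2: derive anc(g,d) via R1 from anc(g,e), anc(e,d)
round 2: derive anc(g,g) via R1 from anc(g,e), anc(e,g)
round 2: derive anc(j,a) via R1 from anc(j,d), anc(d,a)
round 2: derive anc(j,c) via R1 from anc(j,b), anc(b,c)
round 2: derive anc(j,e) via R1 from anc(j,b), anc(b,e)
round 3: derive anc(a,a) via R1 from anc(a,b), anc(b,a)
round 3: derive anc(b,b) via R1 from anc(b,a), anc(a,b)
round 3: derive anc(b,j) via R1 from anc(b,a), anc(a,j)
round 3: derive anc(c,c) via R1 from anc(c,a), anc(a,c)
round 3: derive anc(c,e) via R1 from anc(c,a), anc(a,e)
round 3: derive anc(c,g) via R1 from anc(c,a), anc(a,g)
round 3: derive anc(d,d) via R1 from anc(d,a), anc(a,d)
round 3: derive anc(d,g) via R1 from anc(d,a), anc(a,g)
round 3: derive anc(e,c) via R1 from anc(e,a), anc(a,c)
round 3: derive anc(e,j) via R1 from anc(e,a), anc(a,j)
round 3: derive anc(g,a) via R1 from anc(g,d), anc(d,a)
round 3: derive anc(g,b) via R1 from anc(g,d), anc(d,b)
round 3: derive anc(g,c) via R1 from anc(g,d), anc(d,c)
round 3: derive anc(g,j) via R1 from anc(g,d), anc(d,j)
round 3: derive anc(j,j) via R1 from anc(j,a), anc(a,j)

anc(a,e)  [via R1]
  anc(a,b)  [via R0]
    knows(a,b)  [fact]
  anc(b,e)  [via R0]
    knows(b,e)  [fact]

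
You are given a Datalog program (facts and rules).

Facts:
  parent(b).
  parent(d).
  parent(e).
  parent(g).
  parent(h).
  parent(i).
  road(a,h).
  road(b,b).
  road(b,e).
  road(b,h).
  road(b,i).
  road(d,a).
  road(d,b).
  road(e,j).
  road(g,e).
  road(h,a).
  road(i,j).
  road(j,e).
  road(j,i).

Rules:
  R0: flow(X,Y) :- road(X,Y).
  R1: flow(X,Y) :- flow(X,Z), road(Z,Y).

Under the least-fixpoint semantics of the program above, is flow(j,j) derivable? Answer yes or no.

round 1: derive flow(a,h) via R0 from road(a,h)
round 1: derive flow(b,b) via R0 from road(b,b)
round 1: derive flow(b,e) via R0 from road(b,e)
round 1: derive flow(b,h) via R0 from road(b,h)
round 1: derive flow(b,i) via R0 from road(b,i)
round 1: derive flow(d,a) via R0 from road(d,a)
round 1: derive flow(d,b) via R0 from road(d,b)
round 1: derive flow(e,j) via R0 from road(e,j)
round 1: derive flow(g,e) via R0 from road(g,e)
round 1: derive flow(h,a) via R0 from road(h,a)
round 1: derive flow(i,j) via R0 from road(i,j)
round 1: derive flow(j,e) via R0 from road(j,e)
round 1: derive flow(j,i) via R0 from road(j,i)
round 2: derive flow(a,a) via R1 from flow(a,h), road(h,a)
round 2: derive flow(b,a) via R1 from flow(b,h), road(h,a)
round 2: derive flow(b,j) via R1 from flow(b,e), road(e,j)
round 2: derive flow(d,e) via R1 from flow(d,b), road(b,e)
round 2: derive flow(d,h) via R1 from flow(d,a), road(a,h)
round 2: derive flow(d,i) via R1 from flow(d,b), road(b,i)
round 2: derive flow(e,e) via R1 from flow(e,j), road(j,e)
round 2: derive flow(e,i) via R1 from flow(e,j), road(j,i)
round 2: derive flow(g,j) via R1 from flow(g,e), road(e,j)
round 2: derive flow(h,h) via R1 from flow(h,a), road(a,h)
round 2: derive flow(i,e) via R1 from flow(i,j), road(j,e)
round 2: derive flow(i,i) via R1 from flow(i,j), road(j,i)
round 2: derive flow(j,j) via R1 from flow(j,e), road(e,j)
round 3: derive flow(d,j) via R1 from flow(d,e), road(e,j)
round 3: derive flow(g,i) via R1 from flow(g,j), road(j,i)

yes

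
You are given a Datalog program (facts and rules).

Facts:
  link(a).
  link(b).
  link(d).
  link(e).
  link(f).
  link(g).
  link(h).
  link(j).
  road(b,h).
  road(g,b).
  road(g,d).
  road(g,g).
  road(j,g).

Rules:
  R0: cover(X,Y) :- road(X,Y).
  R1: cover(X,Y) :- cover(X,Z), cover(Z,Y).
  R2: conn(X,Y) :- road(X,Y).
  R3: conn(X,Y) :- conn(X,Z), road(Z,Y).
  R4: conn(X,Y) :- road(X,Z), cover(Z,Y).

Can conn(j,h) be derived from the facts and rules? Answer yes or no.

round 1: derive cover(b,h) via R0 from road(b,h)
round 1: derive cover(g,b) via R0 from road(g,b)
round 1: derive cover(g,d) via R0 from road(g,d)
round 1: derive cover(g,g) via R0 from road(g,g)
round 1: derive cover(j,g) via R0 from road(j,g)
round 1: derive conn(b,h) via R2 from road(b,h)
round 1: derive conn(g,b) via R2 from road(g,b)
round 1: derive conn(g,d) via R2 from road(g,d)
round 1: derive conn(g,g) via R2 from road(g,g)
round 1: derive conn(j,g) via R2 from road(j,g)
round 2: derive cover(g,h) via R1 from cover(g,b), cover(b,h)
round 2: derive cover(j,b) via R1 from cover(j,g), cover(g,b)
round 2: derive cover(j,d) via R1 from cover(j,g), cover(g,d)
round 2: derive conn(g,h) via R3 from conn(g,b), road(b,h)
round 2: derive conn(j,b) via R3 from conn(j,g), road(g,b)
round 2: derive conn(j,d) via R3 from conn(j,g), road(g,d)
round 3: derive cover(j,h) via R1 from cover(j,b), cover(b,h)
round 3: derive conn(j,h) via R3 from conn(j,b), road(b,h)

yes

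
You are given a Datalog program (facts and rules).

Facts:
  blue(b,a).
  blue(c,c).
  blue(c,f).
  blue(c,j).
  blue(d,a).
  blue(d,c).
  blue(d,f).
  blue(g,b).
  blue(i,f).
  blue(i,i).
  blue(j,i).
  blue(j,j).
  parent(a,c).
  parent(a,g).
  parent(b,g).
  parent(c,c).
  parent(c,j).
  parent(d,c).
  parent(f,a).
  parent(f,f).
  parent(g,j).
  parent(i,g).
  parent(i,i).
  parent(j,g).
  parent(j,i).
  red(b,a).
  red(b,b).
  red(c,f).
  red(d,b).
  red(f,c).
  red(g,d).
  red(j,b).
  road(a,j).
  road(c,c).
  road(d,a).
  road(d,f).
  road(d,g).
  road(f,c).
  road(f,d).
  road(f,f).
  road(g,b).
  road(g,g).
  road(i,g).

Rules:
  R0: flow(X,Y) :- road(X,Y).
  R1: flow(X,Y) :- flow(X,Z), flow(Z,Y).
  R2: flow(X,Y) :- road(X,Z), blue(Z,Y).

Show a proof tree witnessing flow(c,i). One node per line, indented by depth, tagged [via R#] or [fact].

flow(c,i)  [via R1]
  flow(c,a)  [via R1]
    flow(c,f)  [via R2]
      road(c,c)  [fact]
      blue(c,f)  [fact]
    flow(f,a)  [via R2]
      road(f,d)  [fact]
      blue(d,a)  [fact]
  flow(a,i)  [via R2]
    road(a,j)  [fact]
    blue(j,i)  [fact]

round 1: derive flow(a,j) via R0 from road(a,j)
round 1: derive flow(c,c) via R0 from road(c,c)
round 1: derive flow(d,a) via R0 from road(d,a)
round 1: derive flow(d,f) via R0 from road(d,f)
round 1: derive flow(d,g) via R0 from road(d,g)
round 1: derive flow(f,c) via R0 from road(f,c)
round 1: derive flow(f,d) via R0 from road(f,d)
round 1: derive flow(f,f) via R0 from road(f,f)
round 1: derive flow(g,b) via R0 from road(g,b)
round 1: derive flow(g,g) via R0 from road(g,g)
round 1: derive flow(i,g) via R0 from road(i,g)
round 1: derive flow(a,i) via R2 from road(a,j), blue(j,i)
round 1: derive flow(c,f) via R2 from road(c,c), blue(c,f)
round 1: derive flow(c,j) via R2 from road(c,c), blue(c,j)
round 1: derive flow(d,b) via R2 from road(d,g), blue(g,b)
round 1: derive flow(f,a) via R2 from road(f,d), blue(d,a)
round 1: derive flow(f,j) via R2 from road(f,c), blue(c,j)
round 1: derive flow(g,a) via R2 from road(g,b), blue(b,a)
round 1: derive flow(i,b) via R2 from road(i,g), blue(g,b)
round 2: derive flow(a,b) via R1 from flow(a,i), flow(i,b)
round 2: derive flow(a,g) via R1 from flow(a,i), flow(i,g)
round 2: derive flow(c,a) via R1 from flow(c,f), flow(f,a)
round 2: derive flow(c,d) via R1 from flow(c,f), flow(f,d)
round 2: derive flow(d,c) via R1 from flow(d,f), flow(f,c)
round 2: derive flow(d,d) via R1 from flow(d,f), flow(f,d)
round 2: derive flow(d,i) via R1 from flow(d,a), flow(a,i)
round 2: derive flow(d,j) via R1 from flow(d,a), flow(a,j)
round 2: derive flow(f,b) via R1 from flow(f,d), flow(d,b)
round 2: derive flow(f,g) via R1 from flow(f,d), flow(d,g)
round 2: derive flow(f,i) via R1 from flow(f,a), flow(a,i)
round 2: derive flow(g,i) via R1 from flow(g,a), flow(a,i)
round 2: derive flow(g,j) via R1 from flow(g,a), flow(a,j)
round 2: derive flow(i,a) via R1 from flow(i,g), flow(g,a)
round 3: derive flow(a,a) via R1 from flow(a,g), flow(g,a)
round 3: derive flow(c,b) via R1 from flow(c,a), flow(a,b)
round 3: derive flow(c,g) via R1 from flow(c,a), flow(a,g)
round 3: derive flow(c,i) via R1 from flow(c,a), flow(a,i)
round 3: derive flow(i,i) via R1 from flow(i,a), flow(a,i)
round 3: derive flow(i,j) via R1 from flow(i,a), flow(a,j)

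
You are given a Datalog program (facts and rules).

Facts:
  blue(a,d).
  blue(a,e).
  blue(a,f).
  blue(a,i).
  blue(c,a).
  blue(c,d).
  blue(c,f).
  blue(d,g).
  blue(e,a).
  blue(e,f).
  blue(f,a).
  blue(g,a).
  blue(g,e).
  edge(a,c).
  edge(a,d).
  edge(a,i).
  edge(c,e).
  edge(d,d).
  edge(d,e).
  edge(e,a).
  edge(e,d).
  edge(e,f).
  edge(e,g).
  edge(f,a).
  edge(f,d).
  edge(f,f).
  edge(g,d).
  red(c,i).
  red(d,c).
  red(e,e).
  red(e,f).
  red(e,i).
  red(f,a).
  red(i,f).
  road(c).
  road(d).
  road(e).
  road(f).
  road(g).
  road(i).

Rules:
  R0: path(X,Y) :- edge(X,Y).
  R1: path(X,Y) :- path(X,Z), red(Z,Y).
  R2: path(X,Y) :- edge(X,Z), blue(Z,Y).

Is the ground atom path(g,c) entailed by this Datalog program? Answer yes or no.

round 1: derive path(a,c) via R0 from edge(a,c)
round 1: derive path(a,d) via R0 from edge(a,d)
round 1: derive path(a,i) via R0 from edge(a,i)
round 1: derive path(c,e) via R0 from edge(c,e)
round 1: derive path(d,d) via R0 from edge(d,d)
round 1: derive path(d,e) via R0 from edge(d,e)
round 1: derive path(e,a) via R0 from edge(e,a)
round 1: derive path(e,d) via R0 from edge(e,d)
round 1: derive path(e,f) via R0 from edge(e,f)
round 1: derive path(e,g) via R0 from edge(e,g)
round 1: derive path(f,a) via R0 from edge(f,a)
round 1: derive path(f,d) via R0 from edge(f,d)
round 1: derive path(f,f) via R0 from edge(f,f)
round 1: derive path(g,d) via R0 from edge(g,d)
round 1: derive path(a,a) via R2 from edge(a,c), blue(c,a)
round 1: derive path(a,f) via R2 from edge(a,c), blue(c,f)
round 1: derive path(a,g) via R2 from edge(a,d), blue(d,g)
round 1: derive path(c,a) via R2 from edge(c,e), blue(e,a)
round 1: derive path(c,f) via R2 from edge(c,e), blue(e,f)
round 1: derive path(d,a) via R2 from edge(d,e), blue(e,a)
round 1: derive path(d,f) via R2 from edge(d,e), blue(e,f)
round 1: derive path(d,g) via R2 from edge(d,d), blue(d,g)
round 1: derive path(e,e) via R2 from edge(e,a), blue(a,e)
round 1: derive path(e,i) via R2 from edge(e,a), blue(a,i)
round 1: derive path(f,e) via R2 from edge(f,a), blue(a,e)
round 1: derive path(f,g) via R2 from edge(f,d), blue(d,g)
round 1: derive path(f,i) via R2 from edge(f,a), blue(a,i)
round 1: derive path(g,g) via R2 from edge(g,d), blue(d,g)
round 2: derive path(c,i) via R1 from path(c,e), red(e,i)
round 2: derive path(d,c) via R1 from path(d,d), red(d,c)
round 2: derive path(d,i) via R1 from path(d,e), red(e,i)
round 2: derive path(e,c) via R1 from path(e,d), red(d,c)
round 2: derive path(f,c) via R1 from path(f,d), red(d,c)
round 2: derive path(g,c) via R1 from path(g,d), red(d,c)
round 3: derive path(g,i) via R1 from path(g,c), red(c,i)
round 4: derive path(g,f) via R1 from path(g,i), red(i,f)
round 5: derive path(g,a) via R1 from path(g,f), red(f,a)

yes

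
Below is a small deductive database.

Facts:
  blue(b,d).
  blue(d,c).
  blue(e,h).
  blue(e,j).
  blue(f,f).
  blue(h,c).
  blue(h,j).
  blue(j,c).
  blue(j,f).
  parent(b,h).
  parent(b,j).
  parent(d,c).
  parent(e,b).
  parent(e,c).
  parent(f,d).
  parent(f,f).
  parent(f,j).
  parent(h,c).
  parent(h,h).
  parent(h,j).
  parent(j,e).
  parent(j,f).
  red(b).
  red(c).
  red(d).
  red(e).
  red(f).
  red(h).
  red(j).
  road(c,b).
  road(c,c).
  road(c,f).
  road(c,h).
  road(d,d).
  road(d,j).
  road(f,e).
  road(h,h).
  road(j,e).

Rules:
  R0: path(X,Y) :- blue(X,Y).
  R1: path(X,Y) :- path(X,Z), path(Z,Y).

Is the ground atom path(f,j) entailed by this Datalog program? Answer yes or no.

no

round 1: derive path(b,d) via R0 from blue(b,d)
round 1: derive path(d,c) via R0 from blue(d,c)
round 1: derive path(e,h) via R0 from blue(e,h)
round 1: derive path(e,j) via R0 from blue(e,j)
round 1: derive path(f,f) via R0 from blue(f,f)
round 1: derive path(h,c) via R0 from blue(h,c)
round 1: derive path(h,j) via R0 from blue(h,j)
round 1: derive path(j,c) via R0 from blue(j,c)
round 1: derive path(j,f) via R0 from blue(j,f)
round 2: derive path(b,c) via R1 from path(b,d), path(d,c)
round 2: derive path(e,c) via R1 from path(e,h), path(h,c)
round 2: derive path(e,f) via R1 from path(e,j), path(j,f)
round 2: derive path(h,f) via R1 from path(h,j), path(j,f)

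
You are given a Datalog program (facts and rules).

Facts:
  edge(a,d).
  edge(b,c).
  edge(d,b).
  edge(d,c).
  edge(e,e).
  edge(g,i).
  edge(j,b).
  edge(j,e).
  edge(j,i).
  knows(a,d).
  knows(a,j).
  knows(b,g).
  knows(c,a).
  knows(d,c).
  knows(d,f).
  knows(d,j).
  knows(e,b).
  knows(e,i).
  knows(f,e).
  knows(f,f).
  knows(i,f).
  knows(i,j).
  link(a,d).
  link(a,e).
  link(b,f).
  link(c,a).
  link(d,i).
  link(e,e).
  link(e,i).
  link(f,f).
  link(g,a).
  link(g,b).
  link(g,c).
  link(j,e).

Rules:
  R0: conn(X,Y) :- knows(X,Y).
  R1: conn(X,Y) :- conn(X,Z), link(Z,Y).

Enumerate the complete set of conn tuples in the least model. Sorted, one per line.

conn(a,d)
conn(a,e)
conn(a,i)
conn(a,j)
conn(b,a)
conn(b,b)
conn(b,c)
conn(b,d)
conn(b,e)
conn(b,f)
conn(b,g)
conn(b,i)
conn(c,a)
conn(c,d)
conn(c,e)
conn(c,i)
conn(d,a)
conn(d,c)
conn(d,d)
conn(d,e)
conn(d,f)
conn(d,i)
conn(d,j)
conn(e,b)
conn(e,f)
conn(e,i)
conn(f,e)
conn(f,f)
conn(f,i)
conn(i,e)
conn(i,f)
conn(i,i)
conn(i,j)

round 1: derive conn(a,d) via R0 from knows(a,d)
round 1: derive conn(a,j) via R0 from knows(a,j)
round 1: derive conn(b,g) via R0 from knows(b,g)
round 1: derive conn(c,a) via R0 from knows(c,a)
round 1: derive conn(d,c) via R0 from knows(d,c)
round 1: derive conn(d,f) via R0 from knows(d,f)
round 1: derive conn(d,j) via R0 from knows(d,j)
round 1: derive conn(e,b) via R0 from knows(e,b)
round 1: derive conn(e,i) via R0 from knows(e,i)
round 1: derive conn(f,e) via R0 from knows(f,e)
round 1: derive conn(f,f) via R0 from knows(f,f)
round 1: derive conn(i,f) via R0 from knows(i,f)
round 1: derive conn(i,j) via R0 from knows(i,j)
round 2: derive conn(a,e) via R1 from conn(a,j), link(j,e)
round 2: derive conn(a,i) via R1 from conn(a,d), link(d,i)
round 2: derive conn(b,a) via R1 from conn(b,g), link(g,a)
round 2: derive conn(b,b) via R1 from conn(b,g), link(g,b)
round 2: derive conn(b,c) via R1 from conn(b,g), link(g,c)
round 2: derive conn(c,d) via R1 from conn(c,a), link(a,d)
round 2: derive conn(c,e) via R1 from conn(c,a), link(a,e)
round 2: derive conn(d,a) via R1 from conn(d,c), link(c,a)
round 2: derive conn(d,e) via R1 from conn(d,j), link(j,e)
round 2: derive conn(e,f) via R1 from conn(e,b), link(b,f)
round 2: derive conn(f,i) via R1 from conn(f,e), link(e,i)
round 2: derive conn(i,e) via R1 from conn(i,j), link(j,e)
round 3: derive conn(b,d) via R1 from conn(b,a), link(a,d)
round 3: derive conn(b,e) via R1 from conn(b,a), link(a,e)
round 3: derive conn(b,f) via R1 from conn(b,b), link(b,f)
round 3: derive conn(c,i) via R1 from conn(c,d), link(d,i)
round 3: derive conn(d,d) via R1 from conn(d,a), link(a,d)
round 3: derive conn(d,i) via R1 from conn(d,e), link(e,i)
round 3: derive conn(i,i) via R1 from conn(i,e), link(e,i)
round 4: derive conn(b,i) via R1 from conn(b,d), link(d,i)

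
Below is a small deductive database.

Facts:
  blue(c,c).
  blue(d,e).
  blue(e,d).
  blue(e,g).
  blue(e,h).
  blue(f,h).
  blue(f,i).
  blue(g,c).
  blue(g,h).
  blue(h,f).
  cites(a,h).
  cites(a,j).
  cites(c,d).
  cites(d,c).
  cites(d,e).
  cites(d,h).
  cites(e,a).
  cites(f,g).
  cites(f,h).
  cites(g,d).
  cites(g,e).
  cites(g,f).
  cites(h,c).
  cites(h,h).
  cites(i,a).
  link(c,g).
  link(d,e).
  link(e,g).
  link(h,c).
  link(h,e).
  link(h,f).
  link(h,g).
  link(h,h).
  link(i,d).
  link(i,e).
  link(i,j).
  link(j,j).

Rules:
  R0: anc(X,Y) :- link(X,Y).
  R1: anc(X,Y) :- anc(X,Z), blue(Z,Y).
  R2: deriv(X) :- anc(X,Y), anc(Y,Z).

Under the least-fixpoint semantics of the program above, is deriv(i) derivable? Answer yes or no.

round 1: derive anc(c,g) via R0 from link(c,g)
round 1: derive anc(d,e) via R0 from link(d,e)
round 1: derive anc(e,g) via R0 from link(e,g)
round 1: derive anc(h,c) via R0 from link(h,c)
round 1: derive anc(h,e) via R0 from link(h,e)
round 1: derive anc(h,f) via R0 from link(h,f)
round 1: derive anc(h,g) via R0 from link(h,g)
round 1: derive anc(h,h) via R0 from link(h,h)
round 1: derive anc(i,d) via R0 from link(i,d)
round 1: derive anc(i,e) via R0 from link(i,e)
round 1: derive anc(i,j) via R0 from link(i,j)
round 1: derive anc(j,j) via R0 from link(j,j)
round 2: derive anc(c,c) via R1 from anc(c,g), blue(g,c)
round 2: derive anc(c,h) via R1 from anc(c,g), blue(g,h)
round 2: derive anc(d,d) via R1 from anc(d,e), blue(e,d)
round 2: derive anc(d,g) via R1 from anc(d,e), blue(e,g)
round 2: derive anc(d,h) via R1 from anc(d,e), blue(e,h)
round 2: derive anc(e,c) via R1 from anc(e,g), blue(g,c)
round 2: derive anc(e,h) via R1 from anc(e,g), blue(g,h)
round 2: derive anc(h,d) via R1 from anc(h,e), blue(e,d)
round 2: derive anc(h,i) via R1 from anc(h,f), blue(f,i)
round 2: derive anc(i,g) via R1 from anc(i,e), blue(e,g)
round 2: derive anc(i,h) via R1 from anc(i,e), blue(e,h)
round 2: derive deriv(d) via R2 from anc(d,e), anc(e,g)
round 2: derive deriv(h) via R2 from anc(h,c), anc(c,g)
round 2: derive deriv(i) via R2 from anc(i,d), anc(d,e)
round 2: derive deriv(j) via R2 from anc(j,j), anc(j,j)
round 3: derive anc(c,f) via R1 from anc(c,h), blue(h,f)
round 3: derive anc(d,c) via R1 from anc(d,g), blue(g,c)
round 3: derive anc(d,f) via R1 from anc(d,h), blue(h,f)
round 3: derive anc(e,f) via R1 from anc(e,h), blue(h,f)
round 3: derive anc(i,c) via R1 from anc(i,g), blue(g,c)
round 3: derive anc(i,f) via R1 from anc(i,h), blue(h,f)
round 3: derive deriv(c) via R2 from anc(c,c), anc(c,c)
round 3: derive deriv(e) via R2 from anc(e,c), anc(c,c)
round 4: derive anc(c,i) via R1 from anc(c,f), blue(f,i)
round 4: derive anc(d,i) via R1 from anc(d,f), blue(f,i)
round 4: derive anc(e,i) via R1 from anc(e,f), blue(f,i)
round 4: derive anc(i,i) via R1 from anc(i,f), blue(f,i)

yes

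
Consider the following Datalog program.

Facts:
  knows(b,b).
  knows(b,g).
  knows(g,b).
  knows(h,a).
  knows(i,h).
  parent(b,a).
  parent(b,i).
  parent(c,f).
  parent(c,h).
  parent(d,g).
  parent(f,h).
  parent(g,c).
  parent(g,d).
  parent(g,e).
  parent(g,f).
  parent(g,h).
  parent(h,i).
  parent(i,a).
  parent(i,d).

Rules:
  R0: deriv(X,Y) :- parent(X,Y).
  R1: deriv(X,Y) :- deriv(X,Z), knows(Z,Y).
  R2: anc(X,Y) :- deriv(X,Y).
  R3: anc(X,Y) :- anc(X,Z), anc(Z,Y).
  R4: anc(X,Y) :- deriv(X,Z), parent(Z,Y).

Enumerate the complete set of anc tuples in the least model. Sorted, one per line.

round 1: derive deriv(b,a) via R0 from parent(b,a)
round 1: derive deriv(b,i) via R0 from parent(b,i)
round 1: derive deriv(c,f) via R0 from parent(c,f)
round 1: derive deriv(c,h) via R0 from parent(c,h)
round 1: derive deriv(d,g) via R0 from parent(d,g)
round 1: derive deriv(f,h) via R0 from parent(f,h)
round 1: derive deriv(g,c) via R0 from parent(g,c)
round 1: derive deriv(g,d) via R0 from parent(g,d)
round 1: derive deriv(g,e) via R0 from parent(g,e)
round 1: derive deriv(g,f) via R0 from parent(g,f)
round 1: derive deriv(g,h) via R0 from parent(g,h)
round 1: derive deriv(h,i) via R0 from parent(h,i)
round 1: derive deriv(i,a) via R0 from parent(i,a)
round 1: derive deriv(i,d) via R0 from parent(i,d)
round 2: derive deriv(b,h) via R1 from deriv(b,i), knows(i,h)
round 2: derive deriv(c,a) via R1 from deriv(c,h), knows(h,a)
round 2: derive deriv(d,b) via R1 from deriv(d,g), knows(g,b)
round 2: derive deriv(f,a) via R1 from deriv(f,h), knows(h,a)
round 2: derive deriv(g,a) via R1 from deriv(g,h), knows(h,a)
round 2: derive deriv(h,h) via R1 from deriv(h,i), knows(i,h)
round 2: derive anc(b,a) via R2 from deriv(b,a)
round 2: derive anc(b,i) via R2 from deriv(b,i)
round 2: derive anc(c,f) via R2 from deriv(c,f)
round 2: derive anc(c,h) via R2 from deriv(c,h)
round 2: derive anc(d,g) via R2 from deriv(d,g)
round 2: derive anc(f,h) via R2 from deriv(f,h)
round 2: derive anc(g,c) via R2 from deriv(g,c)
round 2: derive anc(g,d) via R2 from deriv(g,d)
round 2: derive anc(g,e) via R2 from deriv(g,e)
round 2: derive anc(g,f) via R2 from deriv(g,f)
round 2: derive anc(g,h) via R2 from deriv(g,h)
round 2: derive anc(h,i) via R2 from deriv(h,i)
round 2: derive anc(i,a) via R2 from deriv(i,a)
round 2: derive anc(i,d) via R2 from deriv(i,d)
round 2: derive anc(b,d) via R4 from deriv(b,i), parent(i,d)
round 2: derive anc(c,i) via R4 from deriv(c,h), parent(h,i)
round 2: derive anc(d,c) via R4 from deriv(d,g), parent(g,c)
round 2: derive anc(d,d) via R4 from deriv(d,g), parent(g,d)
round 2: derive anc(d,e) via R4 from deriv(d,g), parent(g,e)
round 2: derive anc(d,f) via R4 from deriv(d,g), parent(g,f)
round 2: derive anc(d,h) via R4 from deriv(d,g), parent(g,h)
round 2: derive anc(f,i) via R4 from deriv(f,h), parent(h,i)
round 2: derive anc(g,g) via R4 from deriv(g,d), parent(d,g)
round 2: derive anc(g,i) via R4 from deriv(g,h), parent(h,i)
round 2: derive anc(h,a) via R4 from deriv(h,i), parent(i,a)
round 2: derive anc(h,d) via R4 from deriv(h,i), parent(i,d)
round 2: derive anc(i,g) via R4 from deriv(i,d), parent(d,g)
round 3: derive deriv(h,a) via R1 from deriv(h,h), knows(h,a)
round 3: derive anc(b,h) via R2 from deriv(b,h)
round 3: derive anc(c,a) via R2 from deriv(c,a)
round 3: derive anc(d,b) via R2 from deriv(d,b)
round 3: derive anc(f,a) via R2 from deriv(f,a)
round 3: derive anc(g,a) via R2 from deriv(g,a)
round 3: derive anc(h,h) via R2 from deriv(h,h)
round 3: derive anc(b,c) via R3 from anc(b,d), anc(d,c)
round 3: derive anc(b,e) via R3 from anc(b,d), anc(d,e)
round 3: derive anc(b,f) via R3 from anc(b,d), anc(d,f)
round 3: derive anc(b,g) via R3 from anc(b,d), anc(d,g)
round 3: derive anc(c,d) via R3 from anc(c,h), anc(h,d)
round 3: derive anc(c,g) via R3 from anc(c,i), anc(i,g)
round 3: derive anc(d,a) via R3 from anc(d,h), anc(h,a)
round 3: derive anc(d,i) via R3 from anc(d,c), anc(c,i)
round 3: derive anc(f,d) via R3 from anc(f,h), anc(h,d)
round 3: derive anc(f,g) via R3 from anc(f,i), anc(i,g)
round 3: derive anc(h,c) via R3 from anc(h,d), anc(d,c)
round 3: derive anc(h,e) via R3 from anc(h,d), anc(d,e)
round 3: derive anc(h,f) via R3 from anc(h,d), anc(d,f)
round 3: derive anc(h,g) via R3 from anc(h,d), anc(d,g)
round 3: derive anc(i,c) via R3 from anc(i,d), anc(d,c)
round 3: derive anc(i,e) via R3 from anc(i,d), anc(d,e)
round 3: derive anc(i,f) via R3 from anc(i,d), anc(d,f)
round 3: derive anc(i,h) via R3 from anc(i,d), anc(d,h)
round 3: derive anc(i,i) via R3 from anc(i,g), anc(g,i)
round 4: derive anc(b,b) via R3 from anc(b,d), anc(d,b)
round 4: derive anc(c,b) via R3 from anc(c,d), anc(d,b)
round 4: derive anc(c,c) via R3 from anc(c,d), anc(d,c)
round 4: derive anc(c,e) via R3 from anc(c,d), anc(d,e)
round 4: derive anc(f,b) via R3 from anc(f,d), anc(d,b)
round 4: derive anc(f,c) via R3 from anc(f,d), anc(d,c)
round 4: derive anc(f,e) via R3 from anc(f,d), anc(d,e)
round 4: derive anc(f,f) via R3 from anc(f,d), anc(d,f)
round 4: derive anc(g,b) via R3 from anc(g,d), anc(d,b)
round 4: derive anc(h,b) via R3 from anc(h,d), anc(d,b)
round 4: derive anc(i,b) via R3 from anc(i,d), anc(d,b)

anc(b,a)
anc(b,b)
anc(b,c)
anc(b,d)
anc(b,e)
anc(b,f)
anc(b,g)
anc(b,h)
anc(b,i)
anc(c,a)
anc(c,b)
anc(c,c)
anc(c,d)
anc(c,e)
anc(c,f)
anc(c,g)
anc(c,h)
anc(c,i)
anc(d,a)
anc(d,b)
anc(d,c)
anc(d,d)
anc(d,e)
anc(d,f)
anc(d,g)
anc(d,h)
anc(d,i)
anc(f,a)
anc(f,b)
anc(f,c)
anc(f,d)
anc(f,e)
anc(f,f)
anc(f,g)
anc(f,h)
anc(f,i)
anc(g,a)
anc(g,b)
anc(g,c)
anc(g,d)
anc(g,e)
anc(g,f)
anc(g,g)
anc(g,h)
anc(g,i)
anc(h,a)
anc(h,b)
anc(h,c)
anc(h,d)
anc(h,e)
anc(h,f)
anc(h,g)
anc(h,h)
anc(h,i)
anc(i,a)
anc(i,b)
anc(i,c)
anc(i,d)
anc(i,e)
anc(i,f)
anc(i,g)
anc(i,h)
anc(i,i)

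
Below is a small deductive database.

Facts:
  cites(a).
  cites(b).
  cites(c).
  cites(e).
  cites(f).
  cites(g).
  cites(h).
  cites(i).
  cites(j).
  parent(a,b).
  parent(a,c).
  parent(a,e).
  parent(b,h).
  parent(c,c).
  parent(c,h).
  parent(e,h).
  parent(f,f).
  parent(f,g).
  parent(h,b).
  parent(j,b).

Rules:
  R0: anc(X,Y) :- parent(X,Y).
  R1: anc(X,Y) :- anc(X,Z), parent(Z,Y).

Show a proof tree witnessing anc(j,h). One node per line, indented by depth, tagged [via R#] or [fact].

round 1: derive anc(a,b) via R0 from parent(a,b)
round 1: derive anc(a,c) via R0 from parent(a,c)
round 1: derive anc(a,e) via R0 from parent(a,e)
round 1: derive anc(b,h) via R0 from parent(b,h)
round 1: derive anc(c,c) via R0 from parent(c,c)
round 1: derive anc(c,h) via R0 from parent(c,h)
round 1: derive anc(e,h) via R0 from parent(e,h)
round 1: derive anc(f,f) via R0 from parent(f,f)
round 1: derive anc(f,g) via R0 from parent(f,g)
round 1: derive anc(h,b) via R0 from parent(h,b)
round 1: derive anc(j,b) via R0 from parent(j,b)
round 2: derive anc(a,h) via R1 from anc(a,b), parent(b,h)
round 2: derive anc(b,b) via R1 from anc(b,h), parent(h,b)
round 2: derive anc(c,b) via R1 from anc(c,h), parent(h,b)
round 2: derive anc(e,b) via R1 from anc(e,h), parent(h,b)
round 2: derive anc(h,h) via R1 from anc(h,b), parent(b,h)
round 2: derive anc(j,h) via R1 from anc(j,b), parent(b,h)

anc(j,h)  [via R1]
  anc(j,b)  [via R0]
    parent(j,b)  [fact]
  parent(b,h)  [fact]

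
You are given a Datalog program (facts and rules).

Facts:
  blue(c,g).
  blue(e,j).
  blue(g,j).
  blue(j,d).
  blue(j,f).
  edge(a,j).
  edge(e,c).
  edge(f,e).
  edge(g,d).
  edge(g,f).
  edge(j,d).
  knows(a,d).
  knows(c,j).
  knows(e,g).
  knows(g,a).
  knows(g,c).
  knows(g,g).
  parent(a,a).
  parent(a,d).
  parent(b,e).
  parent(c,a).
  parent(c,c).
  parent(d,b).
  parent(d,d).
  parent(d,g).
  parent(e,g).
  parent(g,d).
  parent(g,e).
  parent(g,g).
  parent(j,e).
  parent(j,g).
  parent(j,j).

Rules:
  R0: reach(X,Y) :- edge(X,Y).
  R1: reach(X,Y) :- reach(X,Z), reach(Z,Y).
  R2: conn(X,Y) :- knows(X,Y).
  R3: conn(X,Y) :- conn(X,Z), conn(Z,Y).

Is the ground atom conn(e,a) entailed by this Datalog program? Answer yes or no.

round 1: derive conn(a,d) via R2 from knows(a,d)
round 1: derive conn(c,j) via R2 from knows(c,j)
round 1: derive conn(e,g) via R2 from knows(e,g)
round 1: derive conn(g,a) via R2 from knows(g,a)
round 1: derive conn(g,c) via R2 from knows(g,c)
round 1: derive conn(g,g) via R2 from knows(g,g)
round 2: derive conn(e,a) via R3 from conn(e,g), conn(g,a)
round 2: derive conn(e,c) via R3 from conn(e,g), conn(g,c)
round 2: derive conn(g,d) via R3 from conn(g,a), conn(a,d)
round 2: derive conn(g,j) via R3 from conn(g,c), conn(c,j)
round 3: derive conn(e,d) via R3 from conn(e,a), conn(a,d)
round 3: derive conn(e,j) via R3 from conn(e,c), conn(c,j)

yes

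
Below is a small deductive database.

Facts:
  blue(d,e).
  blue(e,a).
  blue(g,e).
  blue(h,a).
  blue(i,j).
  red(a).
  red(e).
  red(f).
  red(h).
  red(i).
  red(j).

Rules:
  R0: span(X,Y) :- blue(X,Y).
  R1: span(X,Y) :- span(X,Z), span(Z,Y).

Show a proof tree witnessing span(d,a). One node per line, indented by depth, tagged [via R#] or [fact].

span(d,a)  [via R1]
  span(d,e)  [via R0]
    blue(d,e)  [fact]
  span(e,a)  [via R0]
    blue(e,a)  [fact]

round 1: derive span(d,e) via R0 from blue(d,e)
round 1: derive span(e,a) via R0 from blue(e,a)
round 1: derive span(g,e) via R0 from blue(g,e)
round 1: derive span(h,a) via R0 from blue(h,a)
round 1: derive span(i,j) via R0 from blue(i,j)
round 2: derive span(d,a) via R1 from span(d,e), span(e,a)
round 2: derive span(g,a) via R1 from span(g,e), span(e,a)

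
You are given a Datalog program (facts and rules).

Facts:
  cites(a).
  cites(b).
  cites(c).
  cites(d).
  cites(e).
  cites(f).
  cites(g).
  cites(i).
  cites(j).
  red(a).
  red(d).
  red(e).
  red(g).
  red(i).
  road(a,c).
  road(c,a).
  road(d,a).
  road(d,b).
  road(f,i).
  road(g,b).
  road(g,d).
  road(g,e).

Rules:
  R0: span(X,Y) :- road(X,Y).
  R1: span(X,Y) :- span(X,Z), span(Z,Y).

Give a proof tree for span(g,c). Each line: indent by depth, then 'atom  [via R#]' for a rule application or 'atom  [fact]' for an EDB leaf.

round 1: derive span(a,c) via R0 from road(a,c)
round 1: derive span(c,a) via R0 from road(c,a)
round 1: derive span(d,a) via R0 from road(d,a)
round 1: derive span(d,b) via R0 from road(d,b)
round 1: derive span(f,i) via R0 from road(f,i)
round 1: derive span(g,b) via R0 from road(g,b)
round 1: derive span(g,d) via R0 from road(g,d)
round 1: derive span(g,e) via R0 from road(g,e)
round 2: derive span(a,a) via R1 from span(a,c), span(c,a)
round 2: derive span(c,c) via R1 from span(c,a), span(a,c)
round 2: derive span(d,c) via R1 from span(d,a), span(a,c)
round 2: derive span(g,a) via R1 from span(g,d), span(d,a)
round 3: derive span(g,c) via R1 from span(g,a), span(a,c)

span(g,c)  [via R1]
  span(g,a)  [via R1]
    span(g,d)  [via R0]
      road(g,d)  [fact]
    span(d,a)  [via R0]
      road(d,a)  [fact]
  span(a,c)  [via R0]
    road(a,c)  [fact]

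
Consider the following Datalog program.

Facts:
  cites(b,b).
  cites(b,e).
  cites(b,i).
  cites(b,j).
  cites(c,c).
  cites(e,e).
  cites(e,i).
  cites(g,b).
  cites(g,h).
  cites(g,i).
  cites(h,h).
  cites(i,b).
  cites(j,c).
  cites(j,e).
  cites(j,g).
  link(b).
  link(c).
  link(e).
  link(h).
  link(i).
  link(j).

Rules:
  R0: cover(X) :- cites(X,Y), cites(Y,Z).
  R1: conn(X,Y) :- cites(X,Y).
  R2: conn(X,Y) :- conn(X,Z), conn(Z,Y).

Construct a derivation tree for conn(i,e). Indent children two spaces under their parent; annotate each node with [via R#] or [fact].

conn(i,e)  [via R2]
  conn(i,b)  [via R1]
    cites(i,b)  [fact]
  conn(b,e)  [via R1]
    cites(b,e)  [fact]

round 1: derive conn(b,b) via R1 from cites(b,b)
round 1: derive conn(b,e) via R1 from cites(b,e)
round 1: derive conn(b,i) via R1 from cites(b,i)
round 1: derive conn(b,j) via R1 from cites(b,j)
round 1: derive conn(c,c) via R1 from cites(c,c)
round 1: derive conn(e,e) via R1 from cites(e,e)
round 1: derive conn(e,i) via R1 from cites(e,i)
round 1: derive conn(g,b) via R1 from cites(g,b)
round 1: derive conn(g,h) via R1 from cites(g,h)
round 1: derive conn(g,i) via R1 from cites(g,i)
round 1: derive conn(h,h) via R1 from cites(h,h)
round 1: derive conn(i,b) via R1 from cites(i,b)
round 1: derive conn(j,c) via R1 from cites(j,c)
round 1: derive conn(j,e) via R1 from cites(j,e)
round 1: derive conn(j,g) via R1 from cites(j,g)
round 2: derive conn(b,c) via R2 from conn(b,j), conn(j,c)
round 2: derive conn(b,g) via R2 from conn(b,j), conn(j,g)
round 2: derive conn(e,b) via R2 from conn(e,i), conn(i,b)
round 2: derive conn(g,e) via R2 from conn(g,b), conn(b,e)
round 2: derive conn(g,j) via R2 from conn(g,b), conn(b,j)
round 2: derive conn(i,e) via R2 from conn(i,b), conn(b,e)
round 2: derive conn(i,i) via R2 from conn(i,b), conn(b,i)
round 2: derive conn(i,j) via R2 from conn(i,b), conn(b,j)
round 2: derive conn(j,b) via R2 from conn(j,g), conn(g,b)
round 2: derive conn(j,h) via R2 from conn(j,g), conn(g,h)
round 2: derive conn(j,i) via R2 from conn(j,e), conn(e,i)
round 3: derive conn(b,h) via R2 from conn(b,g), conn(g,h)
round 3: derive conn(e,c) via R2 from conn(e,b), conn(b,c)
round 3: derive conn(e,g) via R2 from conn(e,b), conn(b,g)
round 3: derive conn(e,j) via R2 from conn(e,b), conn(b,j)
round 3: derive conn(g,c) via R2 from conn(g,b), conn(b,c)
round 3: derive conn(g,g) via R2 from conn(g,b), conn(b,g)
round 3: derive conn(i,c) via R2 from conn(i,b), conn(b,c)
round 3: derive conn(i,g) via R2 from conn(i,b), conn(b,g)
round 3: derive conn(i,h) via R2 from conn(i,j), conn(j,h)
round 3: derive conn(j,j) via R2 from conn(j,b), conn(b,j)
round 4: derive conn(e,h) via R2 from conn(e,b), conn(b,h)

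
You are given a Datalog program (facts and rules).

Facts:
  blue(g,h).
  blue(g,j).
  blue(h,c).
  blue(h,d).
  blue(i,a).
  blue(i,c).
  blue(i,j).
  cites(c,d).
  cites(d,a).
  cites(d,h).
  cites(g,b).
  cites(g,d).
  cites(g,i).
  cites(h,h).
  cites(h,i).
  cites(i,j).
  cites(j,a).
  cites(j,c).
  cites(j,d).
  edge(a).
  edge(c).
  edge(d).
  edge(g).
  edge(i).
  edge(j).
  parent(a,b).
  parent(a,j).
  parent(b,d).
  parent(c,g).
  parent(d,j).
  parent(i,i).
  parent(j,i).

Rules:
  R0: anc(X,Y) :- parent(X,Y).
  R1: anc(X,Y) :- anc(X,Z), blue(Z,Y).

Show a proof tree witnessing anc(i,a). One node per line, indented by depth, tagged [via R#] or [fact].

round 1: derive anc(a,b) via R0 from parent(a,b)
round 1: derive anc(a,j) via R0 from parent(a,j)
round 1: derive anc(b,d) via R0 from parent(b,d)
round 1: derive anc(c,g) via R0 from parent(c,g)
round 1: derive anc(d,j) via R0 from parent(d,j)
round 1: derive anc(i,i) via R0 from parent(i,i)
round 1: derive anc(j,i) via R0 from parent(j,i)
round 2: derive anc(c,h) via R1 from anc(c,g), blue(g,h)
round 2: derive anc(c,j) via R1 from anc(c,g), blue(g,j)
round 2: derive anc(i,a) via R1 from anc(i,i), blue(i,a)
round 2: derive anc(i,c) via R1 from anc(i,i), blue(i,c)
round 2: derive anc(i,j) via R1 from anc(i,i), blue(i,j)
round 2: derive anc(j,a) via R1 from anc(j,i), blue(i,a)
round 2: derive anc(j,c) via R1 from anc(j,i), blue(i,c)
round 2: derive anc(j,j) via R1 from anc(j,i), blue(i,j)
round 3: derive anc(c,c) via R1 from anc(c,h), blue(h,c)
round 3: derive anc(c,d) via R1 from anc(c,h), blue(h,d)

anc(i,a)  [via R1]
  anc(i,i)  [via R0]
    parent(i,i)  [fact]
  blue(i,a)  [fact]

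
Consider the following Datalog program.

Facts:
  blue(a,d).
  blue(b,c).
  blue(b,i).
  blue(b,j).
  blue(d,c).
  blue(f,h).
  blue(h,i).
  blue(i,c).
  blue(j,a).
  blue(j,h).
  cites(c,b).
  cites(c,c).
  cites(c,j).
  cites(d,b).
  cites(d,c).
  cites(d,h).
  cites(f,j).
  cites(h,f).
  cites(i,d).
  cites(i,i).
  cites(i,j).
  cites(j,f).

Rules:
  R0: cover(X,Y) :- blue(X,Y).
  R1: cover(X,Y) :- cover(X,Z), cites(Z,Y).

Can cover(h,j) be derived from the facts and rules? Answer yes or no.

yes

round 1: derive cover(a,d) via R0 from blue(a,d)
round 1: derive cover(b,c) via R0 from blue(b,c)
round 1: derive cover(b,i) via R0 from blue(b,i)
round 1: derive cover(b,j) via R0 from blue(b,j)
round 1: derive cover(d,c) via R0 from blue(d,c)
round 1: derive cover(f,h) via R0 from blue(f,h)
round 1: derive cover(h,i) via R0 from blue(h,i)
round 1: derive cover(i,c) via R0 from blue(i,c)
round 1: derive cover(j,a) via R0 from blue(j,a)
round 1: derive cover(j,h) via R0 from blue(j,h)
round 2: derive cover(a,b) via R1 from cover(a,d), cites(d,b)
round 2: derive cover(a,c) via R1 from cover(a,d), cites(d,c)
round 2: derive cover(a,h) via R1 from cover(a,d), cites(d,h)
round 2: derive cover(b,b) via R1 from cover(b,c), cites(c,b)
round 2: derive cover(b,d) via R1 from cover(b,i), cites(i,d)
round 2: derive cover(b,f) via R1 from cover(b,j), cites(j,f)
round 2: derive cover(d,b) via R1 from cover(d,c), cites(c,b)
round 2: derive cover(d,j) via R1 from cover(d,c), cites(c,j)
round 2: derive cover(f,f) via R1 from cover(f,h), cites(h,f)
round 2: derive cover(h,d) via R1 from cover(h,i), cites(i,d)
round 2: derive cover(h,j) via R1 from cover(h,i), cites(i,j)
round 2: derive cover(i,b) via R1 from cover(i,c), cites(c,b)
round 2: derive cover(i,j) via R1 from cover(i,c), cites(c,j)
round 2: derive cover(j,f) via R1 from cover(j,h), cites(h,f)
round 3: derive cover(a,f) via R1 from cover(a,h), cites(h,f)
round 3: derive cover(a,j) via R1 from cover(a,c), cites(c,j)
round 3: derive cover(b,h) via R1 from cover(b,d), cites(d,h)
round 3: derive cover(d,f) via R1 from cover(d,j), cites(j,f)
round 3: derive cover(f,j) via R1 from cover(f,f), cites(f,j)
round 3: derive cover(h,b) via R1 from cover(h,d), cites(d,b)
round 3: derive cover(h,c) via R1 from cover(h,d), cites(d,c)
round 3: derive cover(h,f) via R1 from cover(h,j), cites(j,f)
round 3: derive cover(h,h) via R1 from cover(h,d), cites(d,h)
round 3: derive cover(i,f) via R1 from cover(i,j), cites(j,f)
round 3: derive cover(j,j) via R1 from cover(j,f), cites(f,j)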